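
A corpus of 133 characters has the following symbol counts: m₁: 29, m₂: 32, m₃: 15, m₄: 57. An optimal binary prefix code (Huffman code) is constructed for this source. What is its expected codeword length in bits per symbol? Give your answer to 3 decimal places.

1.902 bits/symbol

Probabilities are the counts divided by 133.
Repeatedly combine the two least-probable nodes; the expected code length is the sum of the merged weights.
merge 15/133 + 29/133 → 44/133
merge 32/133 + 44/133 → 4/7
merge 3/7 + 4/7 → 1
L = 44/133 + 4/7 + 1 = 253/133 ≈ 1.902 bits/symbol.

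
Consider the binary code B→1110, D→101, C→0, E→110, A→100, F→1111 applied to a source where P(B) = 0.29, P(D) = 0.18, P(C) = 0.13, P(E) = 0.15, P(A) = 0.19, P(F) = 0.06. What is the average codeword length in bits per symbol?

L̄ = Σ pᵢ·ℓᵢ = 0.29·4 + 0.18·3 + 0.13·1 + 0.15·3 + 0.19·3 + 0.06·4 = 3.09 bits/symbol.

3.09 bits/symbol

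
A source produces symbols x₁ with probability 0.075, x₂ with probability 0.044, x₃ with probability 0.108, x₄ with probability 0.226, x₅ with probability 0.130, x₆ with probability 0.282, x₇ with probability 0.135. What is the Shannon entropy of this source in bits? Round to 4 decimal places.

2.5979 bits

H = −Σ pᵢ log₂ pᵢ.
−0.075·log₂(0.075) = 0.2803
−0.044·log₂(0.044) = 0.1983
−0.108·log₂(0.108) = 0.3468
−0.226·log₂(0.226) = 0.4849
−0.130·log₂(0.130) = 0.3826
−0.282·log₂(0.282) = 0.5150
−0.135·log₂(0.135) = 0.3900
Sum ≈ 2.5979 → 2.5979 bits.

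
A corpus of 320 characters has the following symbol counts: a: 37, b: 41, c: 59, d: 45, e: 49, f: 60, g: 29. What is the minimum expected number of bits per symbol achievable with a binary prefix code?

2.8125 bits/symbol

Probabilities are the counts divided by 320.
Repeatedly combine the two least-probable nodes; the expected code length is the sum of the merged weights.
merge 29/320 + 37/320 → 33/160
merge 41/320 + 9/64 → 43/160
merge 49/320 + 59/320 → 27/80
merge 3/16 + 33/160 → 63/160
merge 43/160 + 27/80 → 97/160
merge 63/160 + 97/160 → 1
L = 33/160 + 43/160 + 27/80 + 63/160 + 97/160 + 1 = 45/16 = 2.8125 bits/symbol.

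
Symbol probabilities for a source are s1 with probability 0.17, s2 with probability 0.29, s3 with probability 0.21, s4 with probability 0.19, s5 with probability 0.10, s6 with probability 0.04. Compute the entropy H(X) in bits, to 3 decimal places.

2.398 bits

H = −Σ pᵢ log₂ pᵢ.
−0.17·log₂(0.17) = 0.4346
−0.29·log₂(0.29) = 0.5179
−0.21·log₂(0.21) = 0.4728
−0.19·log₂(0.19) = 0.4552
−0.10·log₂(0.10) = 0.3322
−0.04·log₂(0.04) = 0.1858
Sum ≈ 2.3985 → 2.398 bits.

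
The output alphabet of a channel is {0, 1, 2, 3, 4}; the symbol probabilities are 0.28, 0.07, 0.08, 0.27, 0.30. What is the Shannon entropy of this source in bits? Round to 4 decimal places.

H = −Σ pᵢ log₂ pᵢ.
−0.28·log₂(0.28) = 0.5142
−0.07·log₂(0.07) = 0.2686
−0.08·log₂(0.08) = 0.2915
−0.27·log₂(0.27) = 0.5100
−0.30·log₂(0.30) = 0.5211
Sum ≈ 2.1054 → 2.1054 bits.

2.1054 bits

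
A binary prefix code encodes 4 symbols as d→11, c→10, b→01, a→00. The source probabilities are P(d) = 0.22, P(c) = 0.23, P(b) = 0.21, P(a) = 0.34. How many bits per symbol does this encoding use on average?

2 bits/symbol

L̄ = Σ pᵢ·ℓᵢ = 0.22·2 + 0.23·2 + 0.21·2 + 0.34·2 = 2 bits/symbol.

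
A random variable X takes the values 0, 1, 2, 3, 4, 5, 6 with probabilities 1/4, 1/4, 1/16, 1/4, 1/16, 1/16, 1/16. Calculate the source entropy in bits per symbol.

2.5 bits

Each probability is a power of 1/2, so log₂(1/p) is an integer.
H = Σ p·log₂(1/p) = 1/4·2 + 1/4·2 + 1/16·4 + 1/4·2 + 1/16·4 + 1/16·4 + 1/16·4 = 2.5 bits.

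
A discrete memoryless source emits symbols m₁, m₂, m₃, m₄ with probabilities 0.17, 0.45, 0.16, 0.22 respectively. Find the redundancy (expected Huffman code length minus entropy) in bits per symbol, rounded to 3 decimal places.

Entropy H = −Σ p log₂ p ≈ 1.8566 bits.
Huffman merges: 4/25+17/100→33/100; 11/50+33/100→11/20; 9/20+11/20→1. L = 47/25 ≈ 1.8800.
L − H = 1.8800 − 1.8566 = 0.023 bits.

0.023 bits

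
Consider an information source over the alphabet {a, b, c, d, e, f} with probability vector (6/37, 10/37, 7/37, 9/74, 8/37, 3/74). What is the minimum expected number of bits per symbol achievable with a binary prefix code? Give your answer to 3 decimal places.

Repeatedly combine the two least-probable nodes; the expected code length is the sum of the merged weights.
merge 3/74 + 9/74 → 6/37
merge 6/37 + 6/37 → 12/37
merge 7/37 + 8/37 → 15/37
merge 10/37 + 12/37 → 22/37
merge 15/37 + 22/37 → 1
L = 6/37 + 12/37 + 15/37 + 22/37 + 1 = 92/37 ≈ 2.486 bits/symbol.

2.486 bits/symbol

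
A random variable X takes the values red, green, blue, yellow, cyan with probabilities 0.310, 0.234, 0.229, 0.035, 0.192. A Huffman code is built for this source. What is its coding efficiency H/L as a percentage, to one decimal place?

Entropy H = −Σ p log₂ p ≈ 2.1275 bits.
Huffman merges: 7/200+24/125→227/1000; 227/1000+229/1000→57/125; 117/500+31/100→68/125; 57/125+68/125→1. L = 2227/1000 ≈ 2.2270.
Efficiency = H/L = 2.1275/2.2270 = 95.5%.

95.5%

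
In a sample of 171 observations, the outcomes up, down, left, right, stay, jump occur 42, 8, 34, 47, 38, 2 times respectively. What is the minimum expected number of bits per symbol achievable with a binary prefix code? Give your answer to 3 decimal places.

2.316 bits/symbol

Probabilities are the counts divided by 171.
Repeatedly combine the two least-probable nodes; the expected code length is the sum of the merged weights.
merge 2/171 + 8/171 → 10/171
merge 10/171 + 34/171 → 44/171
merge 2/9 + 14/57 → 80/171
merge 44/171 + 47/171 → 91/171
merge 80/171 + 91/171 → 1
L = 10/171 + 44/171 + 80/171 + 91/171 + 1 = 44/19 ≈ 2.316 bits/symbol.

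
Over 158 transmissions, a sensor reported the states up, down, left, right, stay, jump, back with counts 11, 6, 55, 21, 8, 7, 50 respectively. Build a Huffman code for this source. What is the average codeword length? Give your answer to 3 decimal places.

2.392 bits/symbol

Probabilities are the counts divided by 158.
Repeatedly combine the two least-probable nodes; the expected code length is the sum of the merged weights.
merge 3/79 + 7/158 → 13/158
merge 4/79 + 11/158 → 19/158
merge 13/158 + 19/158 → 16/79
merge 21/158 + 16/79 → 53/158
merge 25/79 + 53/158 → 103/158
merge 55/158 + 103/158 → 1
L = 13/158 + 19/158 + 16/79 + 53/158 + 103/158 + 1 = 189/79 ≈ 2.392 bits/symbol.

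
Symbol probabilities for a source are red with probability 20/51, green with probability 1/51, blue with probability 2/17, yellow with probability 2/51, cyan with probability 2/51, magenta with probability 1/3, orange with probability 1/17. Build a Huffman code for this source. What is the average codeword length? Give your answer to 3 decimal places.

Repeatedly combine the two least-probable nodes; the expected code length is the sum of the merged weights.
merge 1/51 + 2/51 → 1/17
merge 2/51 + 1/17 → 5/51
merge 1/17 + 5/51 → 8/51
merge 2/17 + 8/51 → 14/51
merge 14/51 + 1/3 → 31/51
merge 20/51 + 31/51 → 1
L = 1/17 + 5/51 + 8/51 + 14/51 + 31/51 + 1 = 112/51 ≈ 2.196 bits/symbol.

2.196 bits/symbol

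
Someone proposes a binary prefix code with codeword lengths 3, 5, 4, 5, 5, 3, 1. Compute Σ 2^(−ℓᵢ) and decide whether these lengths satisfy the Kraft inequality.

0.90625; yes

With common denominator 2^5 = 32: Σ 2^(−ℓᵢ) = 4/32 + 1/32 + 2/32 + 1/32 + 1/32 + 4/32 + 16/32 = 29/32 = 0.90625.
Kraft's inequality requires Σ ≤ 1; here Σ = 0.90625 ≤ 1, so such a prefix code exists.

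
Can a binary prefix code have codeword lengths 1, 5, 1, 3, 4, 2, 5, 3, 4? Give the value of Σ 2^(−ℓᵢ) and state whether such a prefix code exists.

1.6875; no

With common denominator 2^5 = 32: Σ 2^(−ℓᵢ) = 16/32 + 1/32 + 16/32 + 4/32 + 2/32 + 8/32 + 1/32 + 4/32 + 2/32 = 54/32 = 1.6875.
Kraft's inequality requires Σ ≤ 1; here Σ = 1.6875 > 1, so no such prefix code exists.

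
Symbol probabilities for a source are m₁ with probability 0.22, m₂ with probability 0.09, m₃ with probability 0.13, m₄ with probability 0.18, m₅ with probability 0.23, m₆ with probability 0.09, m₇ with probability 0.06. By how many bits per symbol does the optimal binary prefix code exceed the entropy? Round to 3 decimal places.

0.035 bits

Entropy H = −Σ p log₂ p ≈ 2.6650 bits.
Huffman merges: 3/50+9/100→3/20; 9/100+13/100→11/50; 3/20+9/50→33/100; 11/50+11/50→11/25; 23/100+33/100→14/25; 11/25+14/25→1. L = 27/10 ≈ 2.7000.
L − H = 2.7000 − 2.6650 = 0.035 bits.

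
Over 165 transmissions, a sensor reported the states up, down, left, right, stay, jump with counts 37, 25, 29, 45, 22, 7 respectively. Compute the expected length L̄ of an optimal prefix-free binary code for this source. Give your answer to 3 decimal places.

2.503 bits/symbol

Probabilities are the counts divided by 165.
Repeatedly combine the two least-probable nodes; the expected code length is the sum of the merged weights.
merge 7/165 + 2/15 → 29/165
merge 5/33 + 29/165 → 18/55
merge 29/165 + 37/165 → 2/5
merge 3/11 + 18/55 → 3/5
merge 2/5 + 3/5 → 1
L = 29/165 + 18/55 + 2/5 + 3/5 + 1 = 413/165 ≈ 2.503 bits/symbol.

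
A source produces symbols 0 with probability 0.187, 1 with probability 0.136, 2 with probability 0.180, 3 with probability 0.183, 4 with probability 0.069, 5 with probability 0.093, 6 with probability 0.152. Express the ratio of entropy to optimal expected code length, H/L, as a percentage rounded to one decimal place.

98.0%

Entropy H = −Σ p log₂ p ≈ 2.7354 bits.
Huffman merges: 69/1000+93/1000→81/500; 17/125+19/125→36/125; 81/500+9/50→171/500; 183/1000+187/1000→37/100; 36/125+171/500→63/100; 37/100+63/100→1. L = 349/125 ≈ 2.7920.
Efficiency = H/L = 2.7354/2.7920 = 98.0%.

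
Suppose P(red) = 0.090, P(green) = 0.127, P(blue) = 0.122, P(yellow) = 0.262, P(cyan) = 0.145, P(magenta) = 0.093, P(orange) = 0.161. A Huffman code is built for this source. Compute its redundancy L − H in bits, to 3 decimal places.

0.024 bits

Entropy H = −Σ p log₂ p ≈ 2.7141 bits.
Huffman merges: 9/100+93/1000→183/1000; 61/500+127/1000→249/1000; 29/200+161/1000→153/500; 183/1000+249/1000→54/125; 131/500+153/500→71/125; 54/125+71/125→1. L = 1369/500 ≈ 2.7380.
L − H = 2.7380 − 2.7141 = 0.024 bits.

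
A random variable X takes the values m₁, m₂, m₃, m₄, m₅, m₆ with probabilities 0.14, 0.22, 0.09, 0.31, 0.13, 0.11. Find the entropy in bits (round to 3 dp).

2.447 bits

H = −Σ pᵢ log₂ pᵢ.
−0.14·log₂(0.14) = 0.3971
−0.22·log₂(0.22) = 0.4806
−0.09·log₂(0.09) = 0.3127
−0.31·log₂(0.31) = 0.5238
−0.13·log₂(0.13) = 0.3826
−0.11·log₂(0.11) = 0.3503
Sum ≈ 2.4471 → 2.447 bits.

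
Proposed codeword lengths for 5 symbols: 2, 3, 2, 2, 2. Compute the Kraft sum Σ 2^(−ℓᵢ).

1.125

With common denominator 2^3 = 8: Σ 2^(−ℓᵢ) = 2/8 + 1/8 + 2/8 + 2/8 + 2/8 = 9/8 = 1.125.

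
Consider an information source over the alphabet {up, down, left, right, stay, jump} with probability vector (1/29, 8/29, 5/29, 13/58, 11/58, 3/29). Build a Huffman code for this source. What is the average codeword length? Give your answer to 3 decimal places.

Repeatedly combine the two least-probable nodes; the expected code length is the sum of the merged weights.
merge 1/29 + 3/29 → 4/29
merge 4/29 + 5/29 → 9/29
merge 11/58 + 13/58 → 12/29
merge 8/29 + 9/29 → 17/29
merge 12/29 + 17/29 → 1
L = 4/29 + 9/29 + 12/29 + 17/29 + 1 = 71/29 ≈ 2.448 bits/symbol.

2.448 bits/symbol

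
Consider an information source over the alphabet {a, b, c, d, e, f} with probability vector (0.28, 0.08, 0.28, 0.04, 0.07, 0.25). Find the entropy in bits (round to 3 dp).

H = −Σ pᵢ log₂ pᵢ.
−0.28·log₂(0.28) = 0.5142
−0.08·log₂(0.08) = 0.2915
−0.28·log₂(0.28) = 0.5142
−0.04·log₂(0.04) = 0.1858
−0.07·log₂(0.07) = 0.2686
−0.25·log₂(0.25) = 0.5000
Sum ≈ 2.2743 → 2.274 bits.

2.274 bits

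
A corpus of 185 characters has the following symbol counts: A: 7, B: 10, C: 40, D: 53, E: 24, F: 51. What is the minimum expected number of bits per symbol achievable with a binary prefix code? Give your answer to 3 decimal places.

Probabilities are the counts divided by 185.
Repeatedly combine the two least-probable nodes; the expected code length is the sum of the merged weights.
merge 7/185 + 2/37 → 17/185
merge 17/185 + 24/185 → 41/185
merge 8/37 + 41/185 → 81/185
merge 51/185 + 53/185 → 104/185
merge 81/185 + 104/185 → 1
L = 17/185 + 41/185 + 81/185 + 104/185 + 1 = 428/185 ≈ 2.314 bits/symbol.

2.314 bits/symbol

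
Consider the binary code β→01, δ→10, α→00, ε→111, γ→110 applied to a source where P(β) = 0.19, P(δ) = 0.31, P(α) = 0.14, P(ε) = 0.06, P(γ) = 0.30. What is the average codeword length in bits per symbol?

2.36 bits/symbol

L̄ = Σ pᵢ·ℓᵢ = 0.19·2 + 0.31·2 + 0.14·2 + 0.06·3 + 0.30·3 = 2.36 bits/symbol.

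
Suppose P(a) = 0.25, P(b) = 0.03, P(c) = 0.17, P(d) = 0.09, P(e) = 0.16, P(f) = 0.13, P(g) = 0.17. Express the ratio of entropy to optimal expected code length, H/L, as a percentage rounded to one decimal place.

97.8%

Entropy H = −Σ p log₂ p ≈ 2.6393 bits.
Huffman merges: 3/100+9/100→3/25; 3/25+13/100→1/4; 4/25+17/100→33/100; 17/100+1/4→21/50; 1/4+33/100→29/50; 21/50+29/50→1. L = 27/10 ≈ 2.7000.
Efficiency = H/L = 2.6393/2.7000 = 97.8%.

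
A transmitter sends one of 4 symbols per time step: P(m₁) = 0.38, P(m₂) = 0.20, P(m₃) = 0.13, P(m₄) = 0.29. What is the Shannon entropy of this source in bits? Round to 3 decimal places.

1.895 bits

H = −Σ pᵢ log₂ pᵢ.
−0.38·log₂(0.38) = 0.5305
−0.20·log₂(0.20) = 0.4644
−0.13·log₂(0.13) = 0.3826
−0.29·log₂(0.29) = 0.5179
Sum ≈ 1.8954 → 1.895 bits.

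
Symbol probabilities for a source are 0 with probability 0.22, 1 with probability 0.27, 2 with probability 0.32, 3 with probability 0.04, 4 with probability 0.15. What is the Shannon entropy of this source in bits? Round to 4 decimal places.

H = −Σ pᵢ log₂ pᵢ.
−0.22·log₂(0.22) = 0.4806
−0.27·log₂(0.27) = 0.5100
−0.32·log₂(0.32) = 0.5260
−0.04·log₂(0.04) = 0.1858
−0.15·log₂(0.15) = 0.4105
Sum ≈ 2.1129 → 2.1129 bits.

2.1129 bits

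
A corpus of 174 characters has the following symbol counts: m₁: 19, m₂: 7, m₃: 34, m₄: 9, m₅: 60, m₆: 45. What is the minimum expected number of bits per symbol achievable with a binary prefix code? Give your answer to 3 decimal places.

2.293 bits/symbol

Probabilities are the counts divided by 174.
Repeatedly combine the two least-probable nodes; the expected code length is the sum of the merged weights.
merge 7/174 + 3/58 → 8/87
merge 8/87 + 19/174 → 35/174
merge 17/87 + 35/174 → 23/58
merge 15/58 + 10/29 → 35/58
merge 23/58 + 35/58 → 1
L = 8/87 + 35/174 + 23/58 + 35/58 + 1 = 133/58 ≈ 2.293 bits/symbol.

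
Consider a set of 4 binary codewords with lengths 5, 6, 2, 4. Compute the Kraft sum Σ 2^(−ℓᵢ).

With common denominator 2^6 = 64: Σ 2^(−ℓᵢ) = 2/64 + 1/64 + 16/64 + 4/64 = 23/64 = 0.359375.

0.359375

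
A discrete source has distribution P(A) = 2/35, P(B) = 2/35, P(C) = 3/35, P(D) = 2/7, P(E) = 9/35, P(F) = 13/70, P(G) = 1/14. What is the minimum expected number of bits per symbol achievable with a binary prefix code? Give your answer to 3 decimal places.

2.543 bits/symbol

Repeatedly combine the two least-probable nodes; the expected code length is the sum of the merged weights.
merge 2/35 + 2/35 → 4/35
merge 1/14 + 3/35 → 11/70
merge 4/35 + 11/70 → 19/70
merge 13/70 + 9/35 → 31/70
merge 19/70 + 2/7 → 39/70
merge 31/70 + 39/70 → 1
L = 4/35 + 11/70 + 19/70 + 31/70 + 39/70 + 1 = 89/35 ≈ 2.543 bits/symbol.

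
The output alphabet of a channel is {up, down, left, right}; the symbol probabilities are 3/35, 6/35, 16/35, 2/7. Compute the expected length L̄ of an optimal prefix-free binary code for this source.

Repeatedly combine the two least-probable nodes; the expected code length is the sum of the merged weights.
merge 3/35 + 6/35 → 9/35
merge 9/35 + 2/7 → 19/35
merge 16/35 + 19/35 → 1
L = 9/35 + 19/35 + 1 = 9/5 = 1.8 bits/symbol.

1.8 bits/symbol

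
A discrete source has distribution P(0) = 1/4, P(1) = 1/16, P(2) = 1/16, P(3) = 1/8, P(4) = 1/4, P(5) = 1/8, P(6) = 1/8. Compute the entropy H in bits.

2.625 bits

Each probability is a power of 1/2, so log₂(1/p) is an integer.
H = Σ p·log₂(1/p) = 1/4·2 + 1/16·4 + 1/16·4 + 1/8·3 + 1/4·2 + 1/8·3 + 1/8·3 = 2.625 bits.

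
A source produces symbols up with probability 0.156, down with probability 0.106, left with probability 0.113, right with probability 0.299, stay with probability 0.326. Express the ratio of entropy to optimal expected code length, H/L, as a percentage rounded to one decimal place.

97.6%

Entropy H = −Σ p log₂ p ≈ 2.1648 bits.
Huffman merges: 53/500+113/1000→219/1000; 39/250+219/1000→3/8; 299/1000+163/500→5/8; 3/8+5/8→1. L = 2219/1000 ≈ 2.2190.
Efficiency = H/L = 2.1648/2.2190 = 97.6%.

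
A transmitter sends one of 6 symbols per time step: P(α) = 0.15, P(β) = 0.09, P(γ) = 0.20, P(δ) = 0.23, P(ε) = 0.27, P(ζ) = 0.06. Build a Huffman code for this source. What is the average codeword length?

Repeatedly combine the two least-probable nodes; the expected code length is the sum of the merged weights.
merge 3/50 + 9/100 → 3/20
merge 3/20 + 3/20 → 3/10
merge 1/5 + 23/100 → 43/100
merge 27/100 + 3/10 → 57/100
merge 43/100 + 57/100 → 1
L = 3/20 + 3/10 + 43/100 + 57/100 + 1 = 49/20 = 2.45 bits/symbol.

2.45 bits/symbol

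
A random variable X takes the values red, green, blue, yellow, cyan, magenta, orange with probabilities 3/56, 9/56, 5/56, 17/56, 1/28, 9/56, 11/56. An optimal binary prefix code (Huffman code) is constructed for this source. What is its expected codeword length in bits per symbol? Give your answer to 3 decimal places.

Repeatedly combine the two least-probable nodes; the expected code length is the sum of the merged weights.
merge 1/28 + 3/56 → 5/56
merge 5/56 + 5/56 → 5/28
merge 9/56 + 9/56 → 9/28
merge 5/28 + 11/56 → 3/8
merge 17/56 + 9/28 → 5/8
merge 3/8 + 5/8 → 1
L = 5/56 + 5/28 + 9/28 + 3/8 + 5/8 + 1 = 145/56 ≈ 2.589 bits/symbol.

2.589 bits/symbol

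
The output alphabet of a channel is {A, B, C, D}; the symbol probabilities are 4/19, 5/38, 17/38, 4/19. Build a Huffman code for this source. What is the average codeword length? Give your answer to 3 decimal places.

Repeatedly combine the two least-probable nodes; the expected code length is the sum of the merged weights.
merge 5/38 + 4/19 → 13/38
merge 4/19 + 13/38 → 21/38
merge 17/38 + 21/38 → 1
L = 13/38 + 21/38 + 1 = 36/19 ≈ 1.895 bits/symbol.

1.895 bits/symbol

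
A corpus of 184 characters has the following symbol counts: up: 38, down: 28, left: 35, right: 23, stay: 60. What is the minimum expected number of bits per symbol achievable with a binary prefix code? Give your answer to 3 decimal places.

2.277 bits/symbol

Probabilities are the counts divided by 184.
Repeatedly combine the two least-probable nodes; the expected code length is the sum of the merged weights.
merge 1/8 + 7/46 → 51/184
merge 35/184 + 19/92 → 73/184
merge 51/184 + 15/46 → 111/184
merge 73/184 + 111/184 → 1
L = 51/184 + 73/184 + 111/184 + 1 = 419/184 ≈ 2.277 bits/symbol.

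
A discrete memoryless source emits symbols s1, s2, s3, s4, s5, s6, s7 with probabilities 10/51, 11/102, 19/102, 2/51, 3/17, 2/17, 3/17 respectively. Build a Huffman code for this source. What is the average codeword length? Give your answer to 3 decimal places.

Repeatedly combine the two least-probable nodes; the expected code length is the sum of the merged weights.
merge 2/51 + 11/102 → 5/34
merge 2/17 + 5/34 → 9/34
merge 3/17 + 3/17 → 6/17
merge 19/102 + 10/51 → 13/34
merge 9/34 + 6/17 → 21/34
merge 13/34 + 21/34 → 1
L = 5/34 + 9/34 + 6/17 + 13/34 + 21/34 + 1 = 47/17 ≈ 2.765 bits/symbol.

2.765 bits/symbol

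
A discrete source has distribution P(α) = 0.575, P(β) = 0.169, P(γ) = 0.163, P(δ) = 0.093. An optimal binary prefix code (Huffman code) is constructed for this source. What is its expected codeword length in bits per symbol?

1.681 bits/symbol

Repeatedly combine the two least-probable nodes; the expected code length is the sum of the merged weights.
merge 93/1000 + 163/1000 → 32/125
merge 169/1000 + 32/125 → 17/40
merge 17/40 + 23/40 → 1
L = 32/125 + 17/40 + 1 = 1681/1000 = 1.681 bits/symbol.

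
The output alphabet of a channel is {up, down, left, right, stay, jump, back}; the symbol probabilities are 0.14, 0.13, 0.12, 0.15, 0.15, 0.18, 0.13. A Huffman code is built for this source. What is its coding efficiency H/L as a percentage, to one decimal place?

99.1%

Entropy H = −Σ p log₂ p ≈ 2.7959 bits.
Huffman merges: 3/25+13/100→1/4; 13/100+7/50→27/100; 3/20+3/20→3/10; 9/50+1/4→43/100; 27/100+3/10→57/100; 43/100+57/100→1. L = 141/50 ≈ 2.8200.
Efficiency = H/L = 2.7959/2.8200 = 99.1%.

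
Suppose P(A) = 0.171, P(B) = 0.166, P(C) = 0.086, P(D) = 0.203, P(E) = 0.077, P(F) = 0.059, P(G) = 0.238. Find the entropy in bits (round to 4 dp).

H = −Σ pᵢ log₂ pᵢ.
−0.171·log₂(0.171) = 0.4357
−0.166·log₂(0.166) = 0.4301
−0.086·log₂(0.086) = 0.3044
−0.203·log₂(0.203) = 0.4670
−0.077·log₂(0.077) = 0.2848
−0.059·log₂(0.059) = 0.2409
−0.238·log₂(0.238) = 0.4929
Sum ≈ 2.6558 → 2.6558 bits.

2.6558 bits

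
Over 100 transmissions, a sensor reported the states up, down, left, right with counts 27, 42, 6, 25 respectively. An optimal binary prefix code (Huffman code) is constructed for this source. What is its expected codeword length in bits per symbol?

1.89 bits/symbol

Probabilities are the counts divided by 100.
Repeatedly combine the two least-probable nodes; the expected code length is the sum of the merged weights.
merge 3/50 + 1/4 → 31/100
merge 27/100 + 31/100 → 29/50
merge 21/50 + 29/50 → 1
L = 31/100 + 29/50 + 1 = 189/100 = 1.89 bits/symbol.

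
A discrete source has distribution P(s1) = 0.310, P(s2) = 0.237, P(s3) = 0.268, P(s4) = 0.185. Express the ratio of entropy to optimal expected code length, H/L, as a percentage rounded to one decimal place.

Entropy H = −Σ p log₂ p ≈ 1.9755 bits.
Huffman merges: 37/200+237/1000→211/500; 67/250+31/100→289/500; 211/500+289/500→1. L = 2 ≈ 2.0000.
Efficiency = H/L = 1.9755/2.0000 = 98.8%.

98.8%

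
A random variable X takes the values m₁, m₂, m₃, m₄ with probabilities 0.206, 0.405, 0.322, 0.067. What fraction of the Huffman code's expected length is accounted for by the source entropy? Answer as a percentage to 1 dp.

Entropy H = −Σ p log₂ p ≈ 1.7854 bits.
Huffman merges: 67/1000+103/500→273/1000; 273/1000+161/500→119/200; 81/200+119/200→1. L = 467/250 ≈ 1.8680.
Efficiency = H/L = 1.7854/1.8680 = 95.6%.

95.6%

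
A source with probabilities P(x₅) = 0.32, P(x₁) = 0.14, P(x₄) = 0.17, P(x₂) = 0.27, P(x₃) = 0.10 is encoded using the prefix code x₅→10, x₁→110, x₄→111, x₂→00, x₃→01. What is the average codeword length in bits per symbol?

L̄ = Σ pᵢ·ℓᵢ = 0.32·2 + 0.14·3 + 0.17·3 + 0.27·2 + 0.10·2 = 2.31 bits/symbol.

2.31 bits/symbol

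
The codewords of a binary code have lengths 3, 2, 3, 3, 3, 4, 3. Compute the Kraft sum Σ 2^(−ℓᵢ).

With common denominator 2^4 = 16: Σ 2^(−ℓᵢ) = 2/16 + 4/16 + 2/16 + 2/16 + 2/16 + 1/16 + 2/16 = 15/16 = 0.9375.

0.9375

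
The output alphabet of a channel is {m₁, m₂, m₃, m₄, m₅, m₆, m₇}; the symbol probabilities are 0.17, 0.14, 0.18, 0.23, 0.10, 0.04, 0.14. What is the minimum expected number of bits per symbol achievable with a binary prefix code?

Repeatedly combine the two least-probable nodes; the expected code length is the sum of the merged weights.
merge 1/25 + 1/10 → 7/50
merge 7/50 + 7/50 → 7/25
merge 7/50 + 17/100 → 31/100
merge 9/50 + 23/100 → 41/100
merge 7/25 + 31/100 → 59/100
merge 41/100 + 59/100 → 1
L = 7/50 + 7/25 + 31/100 + 41/100 + 59/100 + 1 = 273/100 = 2.73 bits/symbol.

2.73 bits/symbol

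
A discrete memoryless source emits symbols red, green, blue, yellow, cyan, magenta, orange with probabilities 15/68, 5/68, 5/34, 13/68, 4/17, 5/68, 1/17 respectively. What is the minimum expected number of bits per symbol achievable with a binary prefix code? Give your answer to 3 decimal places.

Repeatedly combine the two least-probable nodes; the expected code length is the sum of the merged weights.
merge 1/17 + 5/68 → 9/68
merge 5/68 + 9/68 → 7/34
merge 5/34 + 13/68 → 23/68
merge 7/34 + 15/68 → 29/68
merge 4/17 + 23/68 → 39/68
merge 29/68 + 39/68 → 1
L = 9/68 + 7/34 + 23/68 + 29/68 + 39/68 + 1 = 91/34 ≈ 2.676 bits/symbol.

2.676 bits/symbol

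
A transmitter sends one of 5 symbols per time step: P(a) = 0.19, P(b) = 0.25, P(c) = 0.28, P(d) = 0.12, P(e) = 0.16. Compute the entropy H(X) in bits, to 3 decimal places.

2.260 bits

H = −Σ pᵢ log₂ pᵢ.
−0.19·log₂(0.19) = 0.4552
−0.25·log₂(0.25) = 0.5000
−0.28·log₂(0.28) = 0.5142
−0.12·log₂(0.12) = 0.3671
−0.16·log₂(0.16) = 0.4230
Sum ≈ 2.2595 → 2.260 bits.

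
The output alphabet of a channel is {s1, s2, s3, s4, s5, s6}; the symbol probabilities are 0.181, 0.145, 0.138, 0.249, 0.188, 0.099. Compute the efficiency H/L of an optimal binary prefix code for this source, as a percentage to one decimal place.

98.6%

Entropy H = −Σ p log₂ p ≈ 2.5276 bits.
Huffman merges: 99/1000+69/500→237/1000; 29/200+181/1000→163/500; 47/250+237/1000→17/40; 249/1000+163/500→23/40; 17/40+23/40→1. L = 2563/1000 ≈ 2.5630.
Efficiency = H/L = 2.5276/2.5630 = 98.6%.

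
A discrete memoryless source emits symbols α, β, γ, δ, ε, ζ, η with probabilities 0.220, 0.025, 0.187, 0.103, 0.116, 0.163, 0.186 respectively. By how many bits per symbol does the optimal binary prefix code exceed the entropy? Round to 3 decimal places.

Entropy H = −Σ p log₂ p ≈ 2.6422 bits.
Huffman merges: 1/40+103/1000→16/125; 29/250+16/125→61/250; 163/1000+93/500→349/1000; 187/1000+11/50→407/1000; 61/250+349/1000→593/1000; 407/1000+593/1000→1. L = 2721/1000 ≈ 2.7210.
L − H = 2.7210 − 2.6422 = 0.079 bits.

0.079 bits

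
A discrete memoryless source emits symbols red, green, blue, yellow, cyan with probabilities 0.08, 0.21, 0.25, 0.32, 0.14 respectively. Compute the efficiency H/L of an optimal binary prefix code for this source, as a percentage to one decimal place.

98.5%

Entropy H = −Σ p log₂ p ≈ 2.1875 bits.
Huffman merges: 2/25+7/50→11/50; 21/100+11/50→43/100; 1/4+8/25→57/100; 43/100+57/100→1. L = 111/50 ≈ 2.2200.
Efficiency = H/L = 2.1875/2.2200 = 98.5%.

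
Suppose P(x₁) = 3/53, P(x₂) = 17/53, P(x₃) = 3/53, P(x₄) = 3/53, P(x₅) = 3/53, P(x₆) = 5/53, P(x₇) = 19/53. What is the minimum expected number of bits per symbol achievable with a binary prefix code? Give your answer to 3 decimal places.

Repeatedly combine the two least-probable nodes; the expected code length is the sum of the merged weights.
merge 3/53 + 3/53 → 6/53
merge 3/53 + 3/53 → 6/53
merge 5/53 + 6/53 → 11/53
merge 6/53 + 11/53 → 17/53
merge 17/53 + 17/53 → 34/53
merge 19/53 + 34/53 → 1
L = 6/53 + 6/53 + 11/53 + 17/53 + 34/53 + 1 = 127/53 ≈ 2.396 bits/symbol.

2.396 bits/symbol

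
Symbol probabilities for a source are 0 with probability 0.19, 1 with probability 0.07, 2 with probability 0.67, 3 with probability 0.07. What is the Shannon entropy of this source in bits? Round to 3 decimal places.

1.379 bits

H = −Σ pᵢ log₂ pᵢ.
−0.19·log₂(0.19) = 0.4552
−0.07·log₂(0.07) = 0.2686
−0.67·log₂(0.67) = 0.3871
−0.07·log₂(0.07) = 0.2686
Sum ≈ 1.3794 → 1.379 bits.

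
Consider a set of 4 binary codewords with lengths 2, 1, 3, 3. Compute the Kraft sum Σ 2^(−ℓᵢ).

With common denominator 2^3 = 8: Σ 2^(−ℓᵢ) = 2/8 + 4/8 + 1/8 + 1/8 = 8/8 = 1.

1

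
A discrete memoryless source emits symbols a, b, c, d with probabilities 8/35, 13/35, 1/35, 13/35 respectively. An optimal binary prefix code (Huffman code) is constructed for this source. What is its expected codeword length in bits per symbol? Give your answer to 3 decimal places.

1.886 bits/symbol

Repeatedly combine the two least-probable nodes; the expected code length is the sum of the merged weights.
merge 1/35 + 8/35 → 9/35
merge 9/35 + 13/35 → 22/35
merge 13/35 + 22/35 → 1
L = 9/35 + 22/35 + 1 = 66/35 ≈ 1.886 bits/symbol.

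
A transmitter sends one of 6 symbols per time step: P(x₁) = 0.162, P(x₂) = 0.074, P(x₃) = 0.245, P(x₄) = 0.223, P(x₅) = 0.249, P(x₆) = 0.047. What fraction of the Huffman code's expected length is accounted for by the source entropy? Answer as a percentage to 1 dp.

Entropy H = −Σ p log₂ p ≈ 2.3900 bits.
Huffman merges: 47/1000+37/500→121/1000; 121/1000+81/500→283/1000; 223/1000+49/200→117/250; 249/1000+283/1000→133/250; 117/250+133/250→1. L = 601/250 ≈ 2.4040.
Efficiency = H/L = 2.3900/2.4040 = 99.4%.

99.4%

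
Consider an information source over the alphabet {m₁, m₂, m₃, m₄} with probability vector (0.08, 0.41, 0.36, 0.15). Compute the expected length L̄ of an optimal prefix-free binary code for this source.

Repeatedly combine the two least-probable nodes; the expected code length is the sum of the merged weights.
merge 2/25 + 3/20 → 23/100
merge 23/100 + 9/25 → 59/100
merge 41/100 + 59/100 → 1
L = 23/100 + 59/100 + 1 = 91/50 = 1.82 bits/symbol.

1.82 bits/symbol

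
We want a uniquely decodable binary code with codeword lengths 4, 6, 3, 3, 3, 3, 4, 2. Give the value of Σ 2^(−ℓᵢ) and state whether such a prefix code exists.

0.890625; yes

With common denominator 2^6 = 64: Σ 2^(−ℓᵢ) = 4/64 + 1/64 + 8/64 + 8/64 + 8/64 + 8/64 + 4/64 + 16/64 = 57/64 = 0.890625.
Kraft's inequality requires Σ ≤ 1; here Σ = 0.890625 ≤ 1, so such a prefix code exists.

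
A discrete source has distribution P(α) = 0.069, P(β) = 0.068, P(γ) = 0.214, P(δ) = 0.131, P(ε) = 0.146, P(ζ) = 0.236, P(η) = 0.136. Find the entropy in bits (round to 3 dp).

H = −Σ pᵢ log₂ pᵢ.
−0.069·log₂(0.069) = 0.2662
−0.068·log₂(0.068) = 0.2637
−0.214·log₂(0.214) = 0.4760
−0.131·log₂(0.131) = 0.3841
−0.146·log₂(0.146) = 0.4053
−0.236·log₂(0.236) = 0.4916
−0.136·log₂(0.136) = 0.3915
Sum ≈ 2.6784 → 2.678 bits.

2.678 bits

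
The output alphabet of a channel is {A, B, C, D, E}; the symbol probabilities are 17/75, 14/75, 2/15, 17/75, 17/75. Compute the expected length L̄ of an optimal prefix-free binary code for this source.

Repeatedly combine the two least-probable nodes; the expected code length is the sum of the merged weights.
merge 2/15 + 14/75 → 8/25
merge 17/75 + 17/75 → 34/75
merge 17/75 + 8/25 → 41/75
merge 34/75 + 41/75 → 1
L = 8/25 + 34/75 + 41/75 + 1 = 58/25 = 2.32 bits/symbol.

2.32 bits/symbol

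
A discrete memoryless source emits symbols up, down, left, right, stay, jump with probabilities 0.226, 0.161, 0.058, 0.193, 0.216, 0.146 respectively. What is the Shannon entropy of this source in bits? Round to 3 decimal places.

H = −Σ pᵢ log₂ pᵢ.
−0.226·log₂(0.226) = 0.4849
−0.161·log₂(0.161) = 0.4242
−0.058·log₂(0.058) = 0.2383
−0.193·log₂(0.193) = 0.4581
−0.216·log₂(0.216) = 0.4776
−0.146·log₂(0.146) = 0.4053
Sum ≈ 2.4883 → 2.488 bits.

2.488 bits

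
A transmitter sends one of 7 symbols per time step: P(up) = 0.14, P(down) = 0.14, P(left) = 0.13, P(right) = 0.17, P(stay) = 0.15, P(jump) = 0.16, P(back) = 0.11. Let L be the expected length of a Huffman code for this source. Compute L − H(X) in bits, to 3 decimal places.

0.035 bits

Entropy H = −Σ p log₂ p ≈ 2.7953 bits.
Huffman merges: 11/100+13/100→6/25; 7/50+7/50→7/25; 3/20+4/25→31/100; 17/100+6/25→41/100; 7/25+31/100→59/100; 41/100+59/100→1. L = 283/100 ≈ 2.8300.
L − H = 2.8300 − 2.7953 = 0.035 bits.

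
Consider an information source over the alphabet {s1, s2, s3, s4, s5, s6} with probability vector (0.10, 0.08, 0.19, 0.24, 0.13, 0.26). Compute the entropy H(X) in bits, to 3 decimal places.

2.461 bits

H = −Σ pᵢ log₂ pᵢ.
−0.10·log₂(0.10) = 0.3322
−0.08·log₂(0.08) = 0.2915
−0.19·log₂(0.19) = 0.4552
−0.24·log₂(0.24) = 0.4941
−0.13·log₂(0.13) = 0.3826
−0.26·log₂(0.26) = 0.5053
Sum ≈ 2.4610 → 2.461 bits.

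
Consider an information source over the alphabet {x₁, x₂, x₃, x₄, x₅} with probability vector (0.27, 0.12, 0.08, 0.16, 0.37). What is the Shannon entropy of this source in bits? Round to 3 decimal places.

H = −Σ pᵢ log₂ pᵢ.
−0.27·log₂(0.27) = 0.5100
−0.12·log₂(0.12) = 0.3671
−0.08·log₂(0.08) = 0.2915
−0.16·log₂(0.16) = 0.4230
−0.37·log₂(0.37) = 0.5307
Sum ≈ 2.1223 → 2.122 bits.

2.122 bits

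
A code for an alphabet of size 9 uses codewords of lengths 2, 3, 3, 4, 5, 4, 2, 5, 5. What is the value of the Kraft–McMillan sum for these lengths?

With common denominator 2^5 = 32: Σ 2^(−ℓᵢ) = 8/32 + 4/32 + 4/32 + 2/32 + 1/32 + 2/32 + 8/32 + 1/32 + 1/32 = 31/32 = 0.96875.

0.96875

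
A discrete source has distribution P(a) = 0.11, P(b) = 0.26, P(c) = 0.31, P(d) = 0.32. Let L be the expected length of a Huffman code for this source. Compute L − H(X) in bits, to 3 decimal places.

Entropy H = −Σ p log₂ p ≈ 1.9054 bits.
Huffman merges: 11/100+13/50→37/100; 31/100+8/25→63/100; 37/100+63/100→1. L = 2 ≈ 2.0000.
L − H = 2.0000 − 1.9054 = 0.095 bits.

0.095 bits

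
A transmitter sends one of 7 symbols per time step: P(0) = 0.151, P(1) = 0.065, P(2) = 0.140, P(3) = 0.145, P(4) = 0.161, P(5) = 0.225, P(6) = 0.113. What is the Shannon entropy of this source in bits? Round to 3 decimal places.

H = −Σ pᵢ log₂ pᵢ.
−0.151·log₂(0.151) = 0.4118
−0.065·log₂(0.065) = 0.2563
−0.140·log₂(0.140) = 0.3971
−0.145·log₂(0.145) = 0.4040
−0.161·log₂(0.161) = 0.4242
−0.225·log₂(0.225) = 0.4842
−0.113·log₂(0.113) = 0.3555
Sum ≈ 2.7331 → 2.733 bits.

2.733 bits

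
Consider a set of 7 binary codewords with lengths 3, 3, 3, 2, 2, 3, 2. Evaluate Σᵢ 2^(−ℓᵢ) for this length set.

1.25

With common denominator 2^3 = 8: Σ 2^(−ℓᵢ) = 1/8 + 1/8 + 1/8 + 2/8 + 2/8 + 1/8 + 2/8 = 10/8 = 1.25.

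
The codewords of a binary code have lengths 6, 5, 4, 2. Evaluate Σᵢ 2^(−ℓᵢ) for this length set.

With common denominator 2^6 = 64: Σ 2^(−ℓᵢ) = 1/64 + 2/64 + 4/64 + 16/64 = 23/64 = 0.359375.

0.359375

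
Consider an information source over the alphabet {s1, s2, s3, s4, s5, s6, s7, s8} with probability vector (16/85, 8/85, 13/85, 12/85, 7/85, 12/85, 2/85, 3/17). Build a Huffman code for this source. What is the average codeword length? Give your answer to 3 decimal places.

2.918 bits/symbol

Repeatedly combine the two least-probable nodes; the expected code length is the sum of the merged weights.
merge 2/85 + 7/85 → 9/85
merge 8/85 + 9/85 → 1/5
merge 12/85 + 12/85 → 24/85
merge 13/85 + 3/17 → 28/85
merge 16/85 + 1/5 → 33/85
merge 24/85 + 28/85 → 52/85
merge 33/85 + 52/85 → 1
L = 9/85 + 1/5 + 24/85 + 28/85 + 33/85 + 52/85 + 1 = 248/85 ≈ 2.918 bits/symbol.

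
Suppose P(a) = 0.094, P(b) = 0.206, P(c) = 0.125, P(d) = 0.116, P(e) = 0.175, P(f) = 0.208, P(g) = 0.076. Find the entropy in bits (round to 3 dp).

H = −Σ pᵢ log₂ pᵢ.
−0.094·log₂(0.094) = 0.3207
−0.206·log₂(0.206) = 0.4695
−0.125·log₂(0.125) = 0.3750
−0.116·log₂(0.116) = 0.3605
−0.175·log₂(0.175) = 0.4401
−0.208·log₂(0.208) = 0.4712
−0.076·log₂(0.076) = 0.2826
Sum ≈ 2.7195 → 2.719 bits.

2.719 bits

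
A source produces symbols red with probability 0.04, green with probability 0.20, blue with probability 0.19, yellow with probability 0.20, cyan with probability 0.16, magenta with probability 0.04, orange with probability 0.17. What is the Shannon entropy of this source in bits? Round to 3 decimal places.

2.613 bits

H = −Σ pᵢ log₂ pᵢ.
−0.04·log₂(0.04) = 0.1858
−0.20·log₂(0.20) = 0.4644
−0.19·log₂(0.19) = 0.4552
−0.20·log₂(0.20) = 0.4644
−0.16·log₂(0.16) = 0.4230
−0.04·log₂(0.04) = 0.1858
−0.17·log₂(0.17) = 0.4346
Sum ≈ 2.6131 → 2.613 bits.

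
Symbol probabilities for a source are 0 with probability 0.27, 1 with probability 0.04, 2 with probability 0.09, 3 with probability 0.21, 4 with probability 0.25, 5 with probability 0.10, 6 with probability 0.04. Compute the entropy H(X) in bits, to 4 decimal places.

2.4992 bits

H = −Σ pᵢ log₂ pᵢ.
−0.27·log₂(0.27) = 0.5100
−0.04·log₂(0.04) = 0.1858
−0.09·log₂(0.09) = 0.3127
−0.21·log₂(0.21) = 0.4728
−0.25·log₂(0.25) = 0.5000
−0.10·log₂(0.10) = 0.3322
−0.04·log₂(0.04) = 0.1858
Sum ≈ 2.4992 → 2.4992 bits.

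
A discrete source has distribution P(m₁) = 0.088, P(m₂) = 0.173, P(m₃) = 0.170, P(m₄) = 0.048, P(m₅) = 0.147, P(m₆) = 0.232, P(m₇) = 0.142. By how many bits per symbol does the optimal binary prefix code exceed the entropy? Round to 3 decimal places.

0.044 bits

Entropy H = −Σ p log₂ p ≈ 2.6868 bits.
Huffman merges: 6/125+11/125→17/125; 17/125+71/500→139/500; 147/1000+17/100→317/1000; 173/1000+29/125→81/200; 139/500+317/1000→119/200; 81/200+119/200→1. L = 2731/1000 ≈ 2.7310.
L − H = 2.7310 − 2.6868 = 0.044 bits.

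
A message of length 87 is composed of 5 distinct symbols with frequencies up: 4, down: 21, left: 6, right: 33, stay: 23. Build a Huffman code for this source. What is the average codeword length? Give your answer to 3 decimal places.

2.092 bits/symbol

Probabilities are the counts divided by 87.
Repeatedly combine the two least-probable nodes; the expected code length is the sum of the merged weights.
merge 4/87 + 2/29 → 10/87
merge 10/87 + 7/29 → 31/87
merge 23/87 + 31/87 → 18/29
merge 11/29 + 18/29 → 1
L = 10/87 + 31/87 + 18/29 + 1 = 182/87 ≈ 2.092 bits/symbol.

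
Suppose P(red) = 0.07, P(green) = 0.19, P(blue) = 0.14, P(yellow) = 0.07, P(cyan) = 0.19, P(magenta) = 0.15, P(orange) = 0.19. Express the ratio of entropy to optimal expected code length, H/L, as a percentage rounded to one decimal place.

98.2%

Entropy H = −Σ p log₂ p ≈ 2.7104 bits.
Huffman merges: 7/100+7/100→7/50; 7/50+7/50→7/25; 3/20+19/100→17/50; 19/100+19/100→19/50; 7/25+17/50→31/50; 19/50+31/50→1. L = 69/25 ≈ 2.7600.
Efficiency = H/L = 2.7104/2.7600 = 98.2%.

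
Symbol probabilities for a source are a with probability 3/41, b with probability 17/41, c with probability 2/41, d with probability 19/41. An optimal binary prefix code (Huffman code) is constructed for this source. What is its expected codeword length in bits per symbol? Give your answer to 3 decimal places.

Repeatedly combine the two least-probable nodes; the expected code length is the sum of the merged weights.
merge 2/41 + 3/41 → 5/41
merge 5/41 + 17/41 → 22/41
merge 19/41 + 22/41 → 1
L = 5/41 + 22/41 + 1 = 68/41 ≈ 1.659 bits/symbol.

1.659 bits/symbol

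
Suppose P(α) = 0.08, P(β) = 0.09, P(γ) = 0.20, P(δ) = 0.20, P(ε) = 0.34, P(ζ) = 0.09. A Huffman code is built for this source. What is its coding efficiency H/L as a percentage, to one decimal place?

Entropy H = −Σ p log₂ p ≈ 2.3748 bits.
Huffman merges: 2/25+9/100→17/100; 9/100+17/100→13/50; 1/5+1/5→2/5; 13/50+17/50→3/5; 2/5+3/5→1. L = 243/100 ≈ 2.4300.
Efficiency = H/L = 2.3748/2.4300 = 97.7%.

97.7%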